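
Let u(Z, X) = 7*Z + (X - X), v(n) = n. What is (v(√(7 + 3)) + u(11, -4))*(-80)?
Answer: -6160 - 80*√10 ≈ -6413.0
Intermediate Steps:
u(Z, X) = 7*Z (u(Z, X) = 7*Z + 0 = 7*Z)
(v(√(7 + 3)) + u(11, -4))*(-80) = (√(7 + 3) + 7*11)*(-80) = (√10 + 77)*(-80) = (77 + √10)*(-80) = -6160 - 80*√10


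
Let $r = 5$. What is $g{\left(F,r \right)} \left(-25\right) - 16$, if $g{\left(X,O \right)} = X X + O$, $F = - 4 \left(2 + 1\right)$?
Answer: $-3741$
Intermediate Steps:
$F = -12$ ($F = \left(-4\right) 3 = -12$)
$g{\left(X,O \right)} = O + X^{2}$ ($g{\left(X,O \right)} = X^{2} + O = O + X^{2}$)
$g{\left(F,r \right)} \left(-25\right) - 16 = \left(5 + \left(-12\right)^{2}\right) \left(-25\right) - 16 = \left(5 + 144\right) \left(-25\right) - 16 = 149 \left(-25\right) - 16 = -3725 - 16 = -3741$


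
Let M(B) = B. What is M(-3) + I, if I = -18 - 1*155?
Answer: -176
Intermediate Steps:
I = -173 (I = -18 - 155 = -173)
M(-3) + I = -3 - 173 = -176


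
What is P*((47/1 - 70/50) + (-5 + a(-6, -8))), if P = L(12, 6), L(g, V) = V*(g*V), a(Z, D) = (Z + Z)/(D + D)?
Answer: 89316/5 ≈ 17863.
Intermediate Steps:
a(Z, D) = Z/D (a(Z, D) = (2*Z)/((2*D)) = (2*Z)*(1/(2*D)) = Z/D)
L(g, V) = g*V² (L(g, V) = V*(V*g) = g*V²)
P = 432 (P = 12*6² = 12*36 = 432)
P*((47/1 - 70/50) + (-5 + a(-6, -8))) = 432*((47/1 - 70/50) + (-5 - 6/(-8))) = 432*((47*1 - 70*1/50) + (-5 - 6*(-⅛))) = 432*((47 - 7/5) + (-5 + ¾)) = 432*(228/5 - 17/4) = 432*(827/20) = 89316/5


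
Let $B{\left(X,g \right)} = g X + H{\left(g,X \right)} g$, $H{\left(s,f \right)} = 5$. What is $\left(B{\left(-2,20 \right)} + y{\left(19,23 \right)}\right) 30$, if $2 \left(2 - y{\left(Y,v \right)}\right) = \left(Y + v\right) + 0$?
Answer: $1230$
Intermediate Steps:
$y{\left(Y,v \right)} = 2 - \frac{Y}{2} - \frac{v}{2}$ ($y{\left(Y,v \right)} = 2 - \frac{\left(Y + v\right) + 0}{2} = 2 - \frac{Y + v}{2} = 2 - \left(\frac{Y}{2} + \frac{v}{2}\right) = 2 - \frac{Y}{2} - \frac{v}{2}$)
$B{\left(X,g \right)} = 5 g + X g$ ($B{\left(X,g \right)} = g X + 5 g = X g + 5 g = 5 g + X g$)
$\left(B{\left(-2,20 \right)} + y{\left(19,23 \right)}\right) 30 = \left(20 \left(5 - 2\right) - 19\right) 30 = \left(20 \cdot 3 - 19\right) 30 = \left(60 - 19\right) 30 = 41 \cdot 30 = 1230$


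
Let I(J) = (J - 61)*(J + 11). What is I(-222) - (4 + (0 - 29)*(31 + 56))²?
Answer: -6285648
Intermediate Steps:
I(J) = (-61 + J)*(11 + J)
I(-222) - (4 + (0 - 29)*(31 + 56))² = (-671 + (-222)² - 50*(-222)) - (4 + (0 - 29)*(31 + 56))² = (-671 + 49284 + 11100) - (4 - 29*87)² = 59713 - (4 - 2523)² = 59713 - 1*(-2519)² = 59713 - 1*6345361 = 59713 - 6345361 = -6285648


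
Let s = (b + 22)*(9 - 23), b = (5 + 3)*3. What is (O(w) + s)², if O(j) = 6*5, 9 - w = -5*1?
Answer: 376996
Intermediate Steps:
b = 24 (b = 8*3 = 24)
w = 14 (w = 9 - (-5) = 9 - 1*(-5) = 9 + 5 = 14)
O(j) = 30
s = -644 (s = (24 + 22)*(9 - 23) = 46*(-14) = -644)
(O(w) + s)² = (30 - 644)² = (-614)² = 376996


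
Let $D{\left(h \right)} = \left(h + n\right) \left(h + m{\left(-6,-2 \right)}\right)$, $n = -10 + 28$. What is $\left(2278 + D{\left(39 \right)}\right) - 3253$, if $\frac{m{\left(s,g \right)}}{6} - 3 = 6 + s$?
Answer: $2274$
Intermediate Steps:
$m{\left(s,g \right)} = 54 + 6 s$ ($m{\left(s,g \right)} = 18 + 6 \left(6 + s\right) = 18 + \left(36 + 6 s\right) = 54 + 6 s$)
$n = 18$
$D{\left(h \right)} = \left(18 + h\right)^{2}$ ($D{\left(h \right)} = \left(h + 18\right) \left(h + \left(54 + 6 \left(-6\right)\right)\right) = \left(18 + h\right) \left(h + \left(54 - 36\right)\right) = \left(18 + h\right) \left(h + 18\right) = \left(18 + h\right) \left(18 + h\right) = \left(18 + h\right)^{2}$)
$\left(2278 + D{\left(39 \right)}\right) - 3253 = \left(2278 + \left(324 + 39^{2} + 36 \cdot 39\right)\right) - 3253 = \left(2278 + \left(324 + 1521 + 1404\right)\right) - 3253 = \left(2278 + 3249\right) - 3253 = 5527 - 3253 = 2274$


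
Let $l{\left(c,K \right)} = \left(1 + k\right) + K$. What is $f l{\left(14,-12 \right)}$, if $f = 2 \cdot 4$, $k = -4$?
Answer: $-120$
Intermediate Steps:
$f = 8$
$l{\left(c,K \right)} = -3 + K$ ($l{\left(c,K \right)} = \left(1 - 4\right) + K = -3 + K$)
$f l{\left(14,-12 \right)} = 8 \left(-3 - 12\right) = 8 \left(-15\right) = -120$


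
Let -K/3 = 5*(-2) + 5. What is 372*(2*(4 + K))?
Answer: 14136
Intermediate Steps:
K = 15 (K = -3*(5*(-2) + 5) = -3*(-10 + 5) = -3*(-5) = 15)
372*(2*(4 + K)) = 372*(2*(4 + 15)) = 372*(2*19) = 372*38 = 14136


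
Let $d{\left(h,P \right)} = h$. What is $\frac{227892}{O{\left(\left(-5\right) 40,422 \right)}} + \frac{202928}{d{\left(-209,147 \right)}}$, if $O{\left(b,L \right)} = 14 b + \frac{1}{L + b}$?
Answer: $- \frac{12428506808}{11810381} \approx -1052.3$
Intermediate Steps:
$O{\left(b,L \right)} = \frac{1}{L + b} + 14 b$
$\frac{227892}{O{\left(\left(-5\right) 40,422 \right)}} + \frac{202928}{d{\left(-209,147 \right)}} = \frac{227892}{\frac{1}{422 - 200} \left(1 + 14 \left(\left(-5\right) 40\right)^{2} + 14 \cdot 422 \left(\left(-5\right) 40\right)\right)} + \frac{202928}{-209} = \frac{227892}{\frac{1}{422 - 200} \left(1 + 14 \left(-200\right)^{2} + 14 \cdot 422 \left(-200\right)\right)} + 202928 \left(- \frac{1}{209}\right) = \frac{227892}{\frac{1}{222} \left(1 + 14 \cdot 40000 - 1181600\right)} - \frac{18448}{19} = \frac{227892}{\frac{1}{222} \left(1 + 560000 - 1181600\right)} - \frac{18448}{19} = \frac{227892}{\frac{1}{222} \left(-621599\right)} - \frac{18448}{19} = \frac{227892}{- \frac{621599}{222}} - \frac{18448}{19} = 227892 \left(- \frac{222}{621599}\right) - \frac{18448}{19} = - \frac{50592024}{621599} - \frac{18448}{19} = - \frac{12428506808}{11810381}$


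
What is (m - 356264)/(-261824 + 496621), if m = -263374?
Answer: -619638/234797 ≈ -2.6390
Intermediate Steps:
(m - 356264)/(-261824 + 496621) = (-263374 - 356264)/(-261824 + 496621) = -619638/234797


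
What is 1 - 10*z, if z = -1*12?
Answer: 121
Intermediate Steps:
z = -12
1 - 10*z = 1 - 10*(-12) = 1 + 120 = 121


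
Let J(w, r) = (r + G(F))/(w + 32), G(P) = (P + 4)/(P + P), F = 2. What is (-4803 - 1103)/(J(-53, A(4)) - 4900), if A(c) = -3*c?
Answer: 11812/9799 ≈ 1.2054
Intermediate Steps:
G(P) = (4 + P)/(2*P) (G(P) = (4 + P)/((2*P)) = (4 + P)*(1/(2*P)) = (4 + P)/(2*P))
J(w, r) = (3/2 + r)/(32 + w) (J(w, r) = (r + (1/2)*(4 + 2)/2)/(w + 32) = (r + (1/2)*(1/2)*6)/(32 + w) = (r + 3/2)/(32 + w) = (3/2 + r)/(32 + w))
(-4803 - 1103)/(J(-53, A(4)) - 4900) = (-4803 - 1103)/((3/2 - 3*4)/(32 - 53) - 4900) = -5906/((3/2 - 12)/(-21) - 4900) = -5906/(-1/21*(-21/2) - 4900) = -5906/(1/2 - 4900) = -5906/(-9799/2) = -5906*(-2/9799) = 11812/9799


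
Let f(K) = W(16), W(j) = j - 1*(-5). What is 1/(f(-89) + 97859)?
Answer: 1/97880 ≈ 1.0217e-5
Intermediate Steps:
W(j) = 5 + j (W(j) = j + 5 = 5 + j)
f(K) = 21 (f(K) = 5 + 16 = 21)
1/(f(-89) + 97859) = 1/(21 + 97859) = 1/97880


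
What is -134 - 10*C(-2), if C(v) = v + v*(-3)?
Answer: -174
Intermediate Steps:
C(v) = -2*v (C(v) = v - 3*v = -2*v)
-134 - 10*C(-2) = -134 - (-20)*(-2) = -134 - 10*4 = -134 - 40 = -174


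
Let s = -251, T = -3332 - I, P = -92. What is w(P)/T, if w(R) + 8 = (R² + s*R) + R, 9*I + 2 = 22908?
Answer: -141552/26447 ≈ -5.3523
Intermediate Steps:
I = 22906/9 (I = -2/9 + (⅑)*22908 = -2/9 + 7636/3 = 22906/9 ≈ 2545.1)
T = -52894/9 (T = -3332 - 1*22906/9 = -3332 - 22906/9 = -52894/9 ≈ -5877.1)
w(R) = -8 + R² - 250*R (w(R) = -8 + ((R² - 251*R) + R) = -8 + (R² - 250*R) = -8 + R² - 250*R)
w(P)/T = (-8 + (-92)² - 250*(-92))/(-52894/9) = (-8 + 8464 + 23000)*(-9/52894) = 31456*(-9/52894) = -141552/26447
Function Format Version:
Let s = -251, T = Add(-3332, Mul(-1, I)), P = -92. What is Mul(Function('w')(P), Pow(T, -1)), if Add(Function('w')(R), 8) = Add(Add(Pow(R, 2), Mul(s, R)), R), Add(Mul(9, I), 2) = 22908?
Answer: Rational(-141552, 26447) ≈ -5.3523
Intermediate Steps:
I = Rational(22906, 9) (I = Add(Rational(-2, 9), Mul(Rational(1, 9), 22908)) = Add(Rational(-2, 9), Rational(7636, 3)) = Rational(22906, 9) ≈ 2545.1)
T = Rational(-52894, 9) (T = Add(-3332, Mul(-1, Rational(22906, 9))) = Add(-3332, Rational(-22906, 9)) = Rational(-52894, 9) ≈ -5877.1)
Function('w')(R) = Add(-8, Pow(R, 2), Mul(-250, R)) (Function('w')(R) = Add(-8, Add(Add(Pow(R, 2), Mul(-251, R)), R)) = Add(-8, Add(Pow(R, 2), Mul(-250, R))) = Add(-8, Pow(R, 2), Mul(-250, R)))
Mul(Function('w')(P), Pow(T, -1)) = Mul(Add(-8, Pow(-92, 2), Mul(-250, -92)), Pow(Rational(-52894, 9), -1)) = Mul(Add(-8, 8464, 23000), Rational(-9, 52894)) = Mul(31456, Rational(-9, 52894)) = Rational(-141552, 26447)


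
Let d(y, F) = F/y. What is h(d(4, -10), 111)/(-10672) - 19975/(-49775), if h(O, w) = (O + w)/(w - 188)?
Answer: 17059467/42495904 ≈ 0.40144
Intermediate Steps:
h(O, w) = (O + w)/(-188 + w)
h(d(4, -10), 111)/(-10672) - 19975/(-49775) = ((-10/4 + 111)/(-188 + 111))/(-10672) - 19975/(-49775) = ((-10*¼ + 111)/(-77))*(-1/10672) - 19975*(-1/49775) = -(-5/2 + 111)/77*(-1/10672) + 799/1991 = -1/77*217/2*(-1/10672) + 799/1991 = -31/22*(-1/10672) + 799/1991 = 31/234784 + 799/1991 = 17059467/42495904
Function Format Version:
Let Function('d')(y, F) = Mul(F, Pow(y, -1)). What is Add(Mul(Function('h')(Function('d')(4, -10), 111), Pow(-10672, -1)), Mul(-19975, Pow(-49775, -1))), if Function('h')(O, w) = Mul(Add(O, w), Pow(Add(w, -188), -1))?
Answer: Rational(17059467, 42495904) ≈ 0.40144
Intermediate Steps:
Function('h')(O, w) = Mul(Pow(Add(-188, w), -1), Add(O, w)) (Function('h')(O, w) = Mul(Add(O, w), Pow(Add(-188, w), -1)) = Mul(Pow(Add(-188, w), -1), Add(O, w)))
Add(Mul(Function('h')(Function('d')(4, -10), 111), Pow(-10672, -1)), Mul(-19975, Pow(-49775, -1))) = Add(Mul(Mul(Pow(Add(-188, 111), -1), Add(Mul(-10, Pow(4, -1)), 111)), Pow(-10672, -1)), Mul(-19975, Pow(-49775, -1))) = Add(Mul(Mul(Pow(-77, -1), Add(Mul(-10, Rational(1, 4)), 111)), Rational(-1, 10672)), Mul(-19975, Rational(-1, 49775))) = Add(Mul(Mul(Rational(-1, 77), Add(Rational(-5, 2), 111)), Rational(-1, 10672)), Rational(799, 1991)) = Add(Mul(Mul(Rational(-1, 77), Rational(217, 2)), Rational(-1, 10672)), Rational(799, 1991)) = Add(Mul(Rational(-31, 22), Rational(-1, 10672)), Rational(799, 1991)) = Add(Rational(31, 234784), Rational(799, 1991)) = Rational(17059467, 42495904)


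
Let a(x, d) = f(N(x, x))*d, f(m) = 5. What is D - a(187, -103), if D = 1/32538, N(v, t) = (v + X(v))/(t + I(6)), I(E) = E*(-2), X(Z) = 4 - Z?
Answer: 16757071/32538 ≈ 515.00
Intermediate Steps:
I(E) = -2*E
N(v, t) = 4/(-12 + t) (N(v, t) = (v + (4 - v))/(t - 2*6) = 4/(t - 12) = 4/(-12 + t))
D = 1/32538 ≈ 3.0733e-5
a(x, d) = 5*d
D - a(187, -103) = 1/32538 - 5*(-103) = 1/32538 - 1*(-515) = 1/32538 + 515 = 16757071/32538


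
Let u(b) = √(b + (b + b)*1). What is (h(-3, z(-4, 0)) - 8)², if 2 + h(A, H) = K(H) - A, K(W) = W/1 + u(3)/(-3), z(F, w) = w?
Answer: 64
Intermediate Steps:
u(b) = √3*√b (u(b) = √(b + (2*b)*1) = √(b + 2*b) = √(3*b) = √3*√b)
K(W) = -1 + W (K(W) = W/1 + (√3*√3)/(-3) = W*1 + 3*(-⅓) = W - 1 = -1 + W)
h(A, H) = -3 + H - A (h(A, H) = -2 + ((-1 + H) - A) = -2 + (-1 + H - A) = -3 + H - A)
(h(-3, z(-4, 0)) - 8)² = ((-3 + 0 - 1*(-3)) - 8)² = ((-3 + 0 + 3) - 8)² = (0 - 8)² = (-8)² = 64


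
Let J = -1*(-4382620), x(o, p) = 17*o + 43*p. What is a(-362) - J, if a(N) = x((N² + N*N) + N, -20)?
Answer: 65862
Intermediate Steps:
a(N) = -860 + 17*N + 34*N² (a(N) = 17*((N² + N*N) + N) + 43*(-20) = 17*((N² + N²) + N) - 860 = 17*(2*N² + N) - 860 = 17*(N + 2*N²) - 860 = (17*N + 34*N²) - 860 = -860 + 17*N + 34*N²)
J = 4382620
a(-362) - J = (-860 + 17*(-362)*(1 + 2*(-362))) - 1*4382620 = (-860 + 17*(-362)*(1 - 724)) - 4382620 = (-860 + 17*(-362)*(-723)) - 4382620 = (-860 + 4449342) - 4382620 = 4448482 - 4382620 = 65862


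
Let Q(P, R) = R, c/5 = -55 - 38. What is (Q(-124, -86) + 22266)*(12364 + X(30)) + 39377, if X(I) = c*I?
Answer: -35138103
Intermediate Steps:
c = -465 (c = 5*(-55 - 38) = 5*(-93) = -465)
X(I) = -465*I
(Q(-124, -86) + 22266)*(12364 + X(30)) + 39377 = (-86 + 22266)*(12364 - 465*30) + 39377 = 22180*(12364 - 13950) + 39377 = 22180*(-1586) + 39377 = -35177480 + 39377 = -35138103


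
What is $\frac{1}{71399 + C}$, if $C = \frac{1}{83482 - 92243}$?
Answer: $\frac{8761}{625526638} \approx 1.4006 \cdot 10^{-5}$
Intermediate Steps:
$C = - \frac{1}{8761}$ ($C = \frac{1}{-8761} = - \frac{1}{8761} \approx -0.00011414$)
$\frac{1}{71399 + C} = \frac{1}{71399 - \frac{1}{8761}} = \frac{1}{\frac{625526638}{8761}} = \frac{8761}{625526638}$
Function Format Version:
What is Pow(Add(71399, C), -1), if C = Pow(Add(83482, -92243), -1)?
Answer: Rational(8761, 625526638) ≈ 1.4006e-5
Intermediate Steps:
C = Rational(-1, 8761) (C = Pow(-8761, -1) = Rational(-1, 8761) ≈ -0.00011414)
Pow(Add(71399, C), -1) = Pow(Add(71399, Rational(-1, 8761)), -1) = Pow(Rational(625526638, 8761), -1) = Rational(8761, 625526638)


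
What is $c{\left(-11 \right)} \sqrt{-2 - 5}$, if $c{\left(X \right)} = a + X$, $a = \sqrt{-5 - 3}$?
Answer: $i \sqrt{7} \left(-11 + 2 i \sqrt{2}\right) \approx -7.4833 - 29.103 i$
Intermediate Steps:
$a = 2 i \sqrt{2}$ ($a = \sqrt{-8} = 2 i \sqrt{2} \approx 2.8284 i$)
$c{\left(X \right)} = X + 2 i \sqrt{2}$ ($c{\left(X \right)} = 2 i \sqrt{2} + X = X + 2 i \sqrt{2}$)
$c{\left(-11 \right)} \sqrt{-2 - 5} = \left(-11 + 2 i \sqrt{2}\right) \sqrt{-2 - 5} = \left(-11 + 2 i \sqrt{2}\right) \sqrt{-7} = \left(-11 + 2 i \sqrt{2}\right) i \sqrt{7} = i \sqrt{7} \left(-11 + 2 i \sqrt{2}\right)$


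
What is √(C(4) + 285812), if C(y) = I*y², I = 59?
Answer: 2*√71689 ≈ 535.50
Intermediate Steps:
C(y) = 59*y²
√(C(4) + 285812) = √(59*4² + 285812) = √(59*16 + 285812) = √(944 + 285812) = √286756 = 2*√71689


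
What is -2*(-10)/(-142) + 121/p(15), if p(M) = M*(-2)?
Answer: -8891/2130 ≈ -4.1742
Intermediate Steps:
p(M) = -2*M
-2*(-10)/(-142) + 121/p(15) = -2*(-10)/(-142) + 121/((-2*15)) = 20*(-1/142) + 121/(-30) = -10/71 + 121*(-1/30) = -10/71 - 121/30 = -8891/2130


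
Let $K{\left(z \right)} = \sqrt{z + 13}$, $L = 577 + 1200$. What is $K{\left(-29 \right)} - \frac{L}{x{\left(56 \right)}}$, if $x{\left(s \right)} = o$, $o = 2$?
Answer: $- \frac{1777}{2} + 4 i \approx -888.5 + 4.0 i$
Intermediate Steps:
$x{\left(s \right)} = 2$
$L = 1777$
$K{\left(z \right)} = \sqrt{13 + z}$
$K{\left(-29 \right)} - \frac{L}{x{\left(56 \right)}} = \sqrt{13 - 29} - \frac{1777}{2} = \sqrt{-16} - 1777 \cdot \frac{1}{2} = 4 i - \frac{1777}{2} = - \frac{1777}{2} + 4 i$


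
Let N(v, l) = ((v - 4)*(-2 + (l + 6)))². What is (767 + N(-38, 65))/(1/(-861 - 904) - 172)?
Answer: -14824536815/303581 ≈ -48832.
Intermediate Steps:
N(v, l) = (-4 + v)²*(4 + l)² (N(v, l) = ((-4 + v)*(-2 + (6 + l)))² = ((-4 + v)*(4 + l))² = (-4 + v)²*(4 + l)²)
(767 + N(-38, 65))/(1/(-861 - 904) - 172) = (767 + (-4 - 38)²*(4 + 65)²)/(1/(-861 - 904) - 172) = (767 + (-42)²*69²)/(1/(-1765) - 172) = (767 + 1764*4761)/(-1/1765 - 172) = (767 + 8398404)/(-303581/1765) = 8399171*(-1765/303581) = -14824536815/303581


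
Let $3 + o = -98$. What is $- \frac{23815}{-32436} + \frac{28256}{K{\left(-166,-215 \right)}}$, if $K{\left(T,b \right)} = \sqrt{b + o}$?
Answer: $\frac{23815}{32436} - \frac{14128 i \sqrt{79}}{79} \approx 0.73421 - 1589.5 i$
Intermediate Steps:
$o = -101$ ($o = -3 - 98 = -101$)
$K{\left(T,b \right)} = \sqrt{-101 + b}$ ($K{\left(T,b \right)} = \sqrt{b - 101} = \sqrt{-101 + b}$)
$- \frac{23815}{-32436} + \frac{28256}{K{\left(-166,-215 \right)}} = - \frac{23815}{-32436} + \frac{28256}{\sqrt{-101 - 215}} = \left(-23815\right) \left(- \frac{1}{32436}\right) + \frac{28256}{\sqrt{-316}} = \frac{23815}{32436} + \frac{28256}{2 i \sqrt{79}} = \frac{23815}{32436} + 28256 \left(- \frac{i \sqrt{79}}{158}\right) = \frac{23815}{32436} - \frac{14128 i \sqrt{79}}{79}$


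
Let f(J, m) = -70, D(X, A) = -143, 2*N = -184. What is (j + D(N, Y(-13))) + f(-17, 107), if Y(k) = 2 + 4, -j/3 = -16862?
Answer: 50373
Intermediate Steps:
j = 50586 (j = -3*(-16862) = 50586)
N = -92 (N = (½)*(-184) = -92)
Y(k) = 6
(j + D(N, Y(-13))) + f(-17, 107) = (50586 - 143) - 70 = 50443 - 70 = 50373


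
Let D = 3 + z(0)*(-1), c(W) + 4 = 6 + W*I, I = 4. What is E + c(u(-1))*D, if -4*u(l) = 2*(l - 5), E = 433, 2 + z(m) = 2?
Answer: 475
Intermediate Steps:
z(m) = 0 (z(m) = -2 + 2 = 0)
u(l) = 5/2 - l/2 (u(l) = -(l - 5)/2 = -(-5 + l)/2 = -(-10 + 2*l)/4 = 5/2 - l/2)
c(W) = 2 + 4*W (c(W) = -4 + (6 + W*4) = -4 + (6 + 4*W) = 2 + 4*W)
D = 3 (D = 3 + 0*(-1) = 3 + 0 = 3)
E + c(u(-1))*D = 433 + (2 + 4*(5/2 - ½*(-1)))*3 = 433 + (2 + 4*(5/2 + ½))*3 = 433 + (2 + 4*3)*3 = 433 + (2 + 12)*3 = 433 + 14*3 = 433 + 42 = 475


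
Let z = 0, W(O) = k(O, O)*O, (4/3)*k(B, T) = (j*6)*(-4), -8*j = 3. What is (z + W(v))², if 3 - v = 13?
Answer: 18225/4 ≈ 4556.3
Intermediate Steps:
j = -3/8 (j = -⅛*3 = -3/8 ≈ -0.37500)
k(B, T) = 27/4 (k(B, T) = 3*(-3/8*6*(-4))/4 = 3*(-9/4*(-4))/4 = (¾)*9 = 27/4)
v = -10 (v = 3 - 1*13 = 3 - 13 = -10)
W(O) = 27*O/4
(z + W(v))² = (0 + (27/4)*(-10))² = (0 - 135/2)² = (-135/2)² = 18225/4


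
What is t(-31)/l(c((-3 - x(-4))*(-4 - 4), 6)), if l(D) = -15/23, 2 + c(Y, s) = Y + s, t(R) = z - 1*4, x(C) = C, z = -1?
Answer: 23/3 ≈ 7.6667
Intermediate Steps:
t(R) = -5 (t(R) = -1 - 1*4 = -1 - 4 = -5)
c(Y, s) = -2 + Y + s (c(Y, s) = -2 + (Y + s) = -2 + Y + s)
l(D) = -15/23 (l(D) = -15*1/23 = -15/23)
t(-31)/l(c((-3 - x(-4))*(-4 - 4), 6)) = -5/(-15/23) = -5*(-23/15) = 23/3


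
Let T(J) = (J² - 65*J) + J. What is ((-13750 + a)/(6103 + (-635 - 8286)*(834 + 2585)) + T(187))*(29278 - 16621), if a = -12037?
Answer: 2959252285791677/10164932 ≈ 2.9112e+8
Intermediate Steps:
T(J) = J² - 64*J
((-13750 + a)/(6103 + (-635 - 8286)*(834 + 2585)) + T(187))*(29278 - 16621) = ((-13750 - 12037)/(6103 + (-635 - 8286)*(834 + 2585)) + 187*(-64 + 187))*(29278 - 16621) = (-25787/(6103 - 8921*3419) + 187*123)*12657 = (-25787/(6103 - 30500899) + 23001)*12657 = (-25787/(-30494796) + 23001)*12657 = (-25787*(-1/30494796) + 23001)*12657 = (25787/30494796 + 23001)*12657 = (701410828583/30494796)*12657 = 2959252285791677/10164932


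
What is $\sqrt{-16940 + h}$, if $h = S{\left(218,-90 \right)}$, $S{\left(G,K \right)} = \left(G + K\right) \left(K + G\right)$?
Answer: $2 i \sqrt{139} \approx 23.58 i$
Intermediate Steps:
$S{\left(G,K \right)} = \left(G + K\right)^{2}$ ($S{\left(G,K \right)} = \left(G + K\right) \left(G + K\right) = \left(G + K\right)^{2}$)
$h = 16384$ ($h = \left(218 - 90\right)^{2} = 128^{2} = 16384$)
$\sqrt{-16940 + h} = \sqrt{-16940 + 16384} = \sqrt{-556} = 2 i \sqrt{139}$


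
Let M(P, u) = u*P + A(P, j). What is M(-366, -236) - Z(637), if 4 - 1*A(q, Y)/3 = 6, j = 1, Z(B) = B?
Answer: 85733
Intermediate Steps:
A(q, Y) = -6 (A(q, Y) = 12 - 3*6 = 12 - 18 = -6)
M(P, u) = -6 + P*u (M(P, u) = u*P - 6 = P*u - 6 = -6 + P*u)
M(-366, -236) - Z(637) = (-6 - 366*(-236)) - 1*637 = (-6 + 86376) - 637 = 86370 - 637 = 85733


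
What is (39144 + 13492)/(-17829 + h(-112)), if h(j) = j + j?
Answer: -52636/18053 ≈ -2.9156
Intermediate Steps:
h(j) = 2*j
(39144 + 13492)/(-17829 + h(-112)) = (39144 + 13492)/(-17829 + 2*(-112)) = 52636/(-17829 - 224) = 52636/(-18053) = 52636*(-1/18053) = -52636/18053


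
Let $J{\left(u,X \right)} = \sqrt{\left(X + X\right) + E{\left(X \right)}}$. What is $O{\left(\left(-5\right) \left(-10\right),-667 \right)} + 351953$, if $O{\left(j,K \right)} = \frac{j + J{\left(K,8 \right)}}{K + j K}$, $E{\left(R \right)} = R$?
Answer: $\frac{11972385151}{34017} - \frac{2 \sqrt{6}}{34017} \approx 3.5195 \cdot 10^{5}$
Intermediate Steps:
$J{\left(u,X \right)} = \sqrt{3} \sqrt{X}$ ($J{\left(u,X \right)} = \sqrt{\left(X + X\right) + X} = \sqrt{2 X + X} = \sqrt{3 X} = \sqrt{3} \sqrt{X}$)
$O{\left(j,K \right)} = \frac{j + 2 \sqrt{6}}{K + K j}$ ($O{\left(j,K \right)} = \frac{j + \sqrt{3} \sqrt{8}}{K + j K} = \frac{j + \sqrt{3} \cdot 2 \sqrt{2}}{K + K j} = \frac{j + 2 \sqrt{6}}{K + K j}$)
$O{\left(\left(-5\right) \left(-10\right),-667 \right)} + 351953 = \frac{\left(-5\right) \left(-10\right) + 2 \sqrt{6}}{\left(-667\right) \left(1 - -50\right)} + 351953 = - \frac{50 + 2 \sqrt{6}}{667 \left(1 + 50\right)} + 351953 = - \frac{50 + 2 \sqrt{6}}{667 \cdot 51} + 351953 = \left(- \frac{1}{667}\right) \frac{1}{51} \left(50 + 2 \sqrt{6}\right) + 351953 = \left(- \frac{50}{34017} - \frac{2 \sqrt{6}}{34017}\right) + 351953 = \frac{11972385151}{34017} - \frac{2 \sqrt{6}}{34017}$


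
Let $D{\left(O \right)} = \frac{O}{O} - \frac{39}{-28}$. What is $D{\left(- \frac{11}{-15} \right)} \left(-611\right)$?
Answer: $- \frac{40937}{28} \approx -1462.0$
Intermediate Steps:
$D{\left(O \right)} = \frac{67}{28}$ ($D{\left(O \right)} = 1 - - \frac{39}{28} = 1 + \frac{39}{28} = \frac{67}{28}$)
$D{\left(- \frac{11}{-15} \right)} \left(-611\right) = \frac{67}{28} \left(-611\right) = - \frac{40937}{28}$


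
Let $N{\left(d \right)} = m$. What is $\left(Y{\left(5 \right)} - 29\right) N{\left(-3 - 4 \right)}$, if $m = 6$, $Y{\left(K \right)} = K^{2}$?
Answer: $-24$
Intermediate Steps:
$N{\left(d \right)} = 6$
$\left(Y{\left(5 \right)} - 29\right) N{\left(-3 - 4 \right)} = \left(5^{2} - 29\right) 6 = \left(25 - 29\right) 6 = \left(-4\right) 6 = -24$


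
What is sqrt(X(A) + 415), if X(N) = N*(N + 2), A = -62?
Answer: sqrt(4135) ≈ 64.304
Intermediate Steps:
X(N) = N*(2 + N)
sqrt(X(A) + 415) = sqrt(-62*(2 - 62) + 415) = sqrt(-62*(-60) + 415) = sqrt(3720 + 415) = sqrt(4135)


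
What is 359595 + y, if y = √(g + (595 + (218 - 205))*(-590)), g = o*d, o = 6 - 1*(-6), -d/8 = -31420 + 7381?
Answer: 359595 + 28*√2486 ≈ 3.6099e+5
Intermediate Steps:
d = 192312 (d = -8*(-31420 + 7381) = -8*(-24039) = 192312)
o = 12 (o = 6 + 6 = 12)
g = 2307744 (g = 12*192312 = 2307744)
y = 28*√2486 (y = √(2307744 + (595 + (218 - 205))*(-590)) = √(2307744 + (595 + 13)*(-590)) = √(2307744 + 608*(-590)) = √(2307744 - 358720) = √1949024 = 28*√2486 ≈ 1396.1)
359595 + y = 359595 + 28*√2486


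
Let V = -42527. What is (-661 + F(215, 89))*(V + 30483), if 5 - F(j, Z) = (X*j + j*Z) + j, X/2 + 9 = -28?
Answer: 49332224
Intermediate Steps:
X = -74 (X = -18 + 2*(-28) = -18 - 56 = -74)
F(j, Z) = 5 + 73*j - Z*j (F(j, Z) = 5 - ((-74*j + j*Z) + j) = 5 - ((-74*j + Z*j) + j) = 5 - (-73*j + Z*j) = 5 + (73*j - Z*j) = 5 + 73*j - Z*j)
(-661 + F(215, 89))*(V + 30483) = (-661 + (5 + 73*215 - 1*89*215))*(-42527 + 30483) = (-661 + (5 + 15695 - 19135))*(-12044) = (-661 - 3435)*(-12044) = -4096*(-12044) = 49332224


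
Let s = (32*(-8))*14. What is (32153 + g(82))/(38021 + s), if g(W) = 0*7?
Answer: 32153/34437 ≈ 0.93368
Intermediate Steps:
s = -3584 (s = -256*14 = -3584)
g(W) = 0
(32153 + g(82))/(38021 + s) = (32153 + 0)/(38021 - 3584) = 32153/34437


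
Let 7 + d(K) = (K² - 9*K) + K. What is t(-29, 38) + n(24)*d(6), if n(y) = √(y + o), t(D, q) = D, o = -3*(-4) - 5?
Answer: -29 - 19*√31 ≈ -134.79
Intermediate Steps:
o = 7 (o = 12 - 5 = 7)
d(K) = -7 + K² - 8*K (d(K) = -7 + ((K² - 9*K) + K) = -7 + (K² - 8*K) = -7 + K² - 8*K)
n(y) = √(7 + y) (n(y) = √(y + 7) = √(7 + y))
t(-29, 38) + n(24)*d(6) = -29 + √(7 + 24)*(-7 + 6² - 8*6) = -29 + √31*(-7 + 36 - 48) = -29 + √31*(-19) = -29 - 19*√31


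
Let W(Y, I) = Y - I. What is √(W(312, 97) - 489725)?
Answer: 21*I*√1110 ≈ 699.65*I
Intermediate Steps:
√(W(312, 97) - 489725) = √((312 - 1*97) - 489725) = √((312 - 97) - 489725) = √(215 - 489725) = √(-489510) = 21*I*√1110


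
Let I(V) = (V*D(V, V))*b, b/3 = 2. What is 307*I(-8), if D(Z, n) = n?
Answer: 117888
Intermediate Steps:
b = 6 (b = 3*2 = 6)
I(V) = 6*V**2 (I(V) = (V*V)*6 = V**2*6 = 6*V**2)
307*I(-8) = 307*(6*(-8)**2) = 307*(6*64) = 307*384 = 117888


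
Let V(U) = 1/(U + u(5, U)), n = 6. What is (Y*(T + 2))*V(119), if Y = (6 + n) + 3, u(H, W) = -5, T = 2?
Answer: 10/19 ≈ 0.52632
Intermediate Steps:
Y = 15 (Y = (6 + 6) + 3 = 12 + 3 = 15)
V(U) = 1/(-5 + U) (V(U) = 1/(U - 5) = 1/(-5 + U))
(Y*(T + 2))*V(119) = (15*(2 + 2))/(-5 + 119) = (15*4)/114 = 60*(1/114) = 10/19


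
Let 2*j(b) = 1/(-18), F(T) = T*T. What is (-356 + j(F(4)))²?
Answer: 164275489/1296 ≈ 1.2676e+5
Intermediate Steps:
F(T) = T²
j(b) = -1/36 (j(b) = (½)/(-18) = (½)*(-1/18) = -1/36)
(-356 + j(F(4)))² = (-356 - 1/36)² = (-12817/36)² = 164275489/1296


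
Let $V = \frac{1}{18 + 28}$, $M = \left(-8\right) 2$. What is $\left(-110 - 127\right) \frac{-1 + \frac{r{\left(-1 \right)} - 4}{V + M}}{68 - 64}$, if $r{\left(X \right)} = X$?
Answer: $\frac{7979}{196} \approx 40.709$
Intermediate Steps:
$M = -16$
$V = \frac{1}{46} \approx 0.021739$
$\left(-110 - 127\right) \frac{-1 + \frac{r{\left(-1 \right)} - 4}{V + M}}{68 - 64} = \left(-110 - 127\right) \frac{-1 + \frac{-1 - 4}{\frac{1}{46} - 16}}{68 - 64} = - 237 \frac{-1 - \frac{5}{- \frac{735}{46}}}{4} = - 237 \left(-1 - - \frac{46}{147}\right) \frac{1}{4} = - 237 \left(-1 + \frac{46}{147}\right) \frac{1}{4} = - 237 \left(\left(- \frac{101}{147}\right) \frac{1}{4}\right) = \left(-237\right) \left(- \frac{101}{588}\right) = \frac{7979}{196}$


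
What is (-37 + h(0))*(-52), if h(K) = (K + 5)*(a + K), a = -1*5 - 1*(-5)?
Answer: 1924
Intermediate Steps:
a = 0 (a = -5 + 5 = 0)
h(K) = K*(5 + K) (h(K) = (K + 5)*(0 + K) = (5 + K)*K = K*(5 + K))
(-37 + h(0))*(-52) = (-37 + 0*(5 + 0))*(-52) = (-37 + 0*5)*(-52) = (-37 + 0)*(-52) = -37*(-52) = 1924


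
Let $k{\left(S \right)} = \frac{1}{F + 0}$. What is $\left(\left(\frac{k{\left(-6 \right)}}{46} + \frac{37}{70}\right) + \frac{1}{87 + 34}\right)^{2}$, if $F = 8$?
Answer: $\frac{707084219689}{2428859910400} \approx 0.29112$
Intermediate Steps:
$k{\left(S \right)} = \frac{1}{8}$ ($k{\left(S \right)} = \frac{1}{8 + 0} = \frac{1}{8}$)
$\left(\left(\frac{k{\left(-6 \right)}}{46} + \frac{37}{70}\right) + \frac{1}{87 + 34}\right)^{2} = \left(\left(\frac{1}{8 \cdot 46} + \frac{37}{70}\right) + \frac{1}{87 + 34}\right)^{2} = \left(\left(\frac{1}{8} \cdot \frac{1}{46} + 37 \cdot \frac{1}{70}\right) + \frac{1}{121}\right)^{2} = \left(\left(\frac{1}{368} + \frac{37}{70}\right) + \frac{1}{121}\right)^{2} = \left(\frac{6843}{12880} + \frac{1}{121}\right)^{2} = \left(\frac{840883}{1558480}\right)^{2} = \frac{707084219689}{2428859910400}$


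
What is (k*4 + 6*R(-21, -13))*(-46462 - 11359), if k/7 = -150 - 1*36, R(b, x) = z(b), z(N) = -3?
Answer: 302172546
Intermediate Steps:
R(b, x) = -3
k = -1302 (k = 7*(-150 - 1*36) = 7*(-150 - 36) = 7*(-186) = -1302)
(k*4 + 6*R(-21, -13))*(-46462 - 11359) = (-1302*4 + 6*(-3))*(-46462 - 11359) = (-5208 - 18)*(-57821) = -5226*(-57821) = 302172546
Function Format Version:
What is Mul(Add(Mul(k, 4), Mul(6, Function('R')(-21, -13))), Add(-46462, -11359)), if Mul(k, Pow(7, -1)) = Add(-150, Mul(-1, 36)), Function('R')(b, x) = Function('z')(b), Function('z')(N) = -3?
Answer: 302172546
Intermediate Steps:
Function('R')(b, x) = -3
k = -1302 (k = Mul(7, Add(-150, Mul(-1, 36))) = Mul(7, Add(-150, -36)) = Mul(7, -186) = -1302)
Mul(Add(Mul(k, 4), Mul(6, Function('R')(-21, -13))), Add(-46462, -11359)) = Mul(Add(Mul(-1302, 4), Mul(6, -3)), Add(-46462, -11359)) = Mul(Add(-5208, -18), -57821) = Mul(-5226, -57821) = 302172546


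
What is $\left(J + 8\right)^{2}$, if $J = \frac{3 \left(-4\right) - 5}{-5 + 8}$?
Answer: $\frac{49}{9} \approx 5.4444$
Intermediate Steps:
$J = - \frac{17}{3}$ ($J = \frac{-12 - 5}{3} = \left(-17\right) \frac{1}{3} = - \frac{17}{3} \approx -5.6667$)
$\left(J + 8\right)^{2} = \left(- \frac{17}{3} + 8\right)^{2} = \left(\frac{7}{3}\right)^{2} = \frac{49}{9}$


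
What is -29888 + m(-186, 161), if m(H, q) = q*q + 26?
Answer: -3941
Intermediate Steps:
m(H, q) = 26 + q² (m(H, q) = q² + 26 = 26 + q²)
-29888 + m(-186, 161) = -29888 + (26 + 161²) = -29888 + (26 + 25921) = -29888 + 25947 = -3941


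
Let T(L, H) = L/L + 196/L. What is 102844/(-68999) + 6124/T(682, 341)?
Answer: 20577765600/4327223 ≈ 4755.4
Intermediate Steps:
T(L, H) = 1 + 196/L
102844/(-68999) + 6124/T(682, 341) = 102844/(-68999) + 6124/(((196 + 682)/682)) = 102844*(-1/68999) + 6124/(((1/682)*878)) = -14692/9857 + 6124/(439/341) = -14692/9857 + 6124*(341/439) = -14692/9857 + 2088284/439 = 20577765600/4327223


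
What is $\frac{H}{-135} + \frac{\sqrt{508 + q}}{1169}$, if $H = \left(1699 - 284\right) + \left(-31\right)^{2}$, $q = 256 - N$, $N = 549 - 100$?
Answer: $- \frac{88}{5} + \frac{3 \sqrt{35}}{1169} \approx -17.585$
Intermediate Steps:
$N = 449$ ($N = 549 - 100 = 449$)
$q = -193$ ($q = 256 - 449 = -193$)
$H = 2376$ ($H = 1415 + 961 = 2376$)
$\frac{H}{-135} + \frac{\sqrt{508 + q}}{1169} = \frac{2376}{-135} + \frac{\sqrt{508 - 193}}{1169} = 2376 \left(- \frac{1}{135}\right) + \sqrt{315} \cdot \frac{1}{1169} = - \frac{88}{5} + 3 \sqrt{35} \cdot \frac{1}{1169} = - \frac{88}{5} + \frac{3 \sqrt{35}}{1169}$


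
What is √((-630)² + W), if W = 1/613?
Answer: √149142716713/613 ≈ 630.00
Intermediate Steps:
W = 1/613 ≈ 0.0016313
√((-630)² + W) = √((-630)² + 1/613) = √(396900 + 1/613) = √(243299701/613) = √149142716713/613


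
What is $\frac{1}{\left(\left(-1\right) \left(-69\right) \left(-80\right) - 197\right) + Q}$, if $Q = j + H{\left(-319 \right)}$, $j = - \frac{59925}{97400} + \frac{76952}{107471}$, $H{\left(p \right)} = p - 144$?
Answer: $- \frac{418707016}{2587567161875} \approx -0.00016181$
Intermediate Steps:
$H{\left(p \right)} = -144 + p$ ($H{\left(p \right)} = p - 144 = -144 + p$)
$j = \frac{42197005}{418707016}$ ($j = \left(-59925\right) \frac{1}{97400} + 76952 \cdot \frac{1}{107471} = - \frac{2397}{3896} + \frac{76952}{107471} = \frac{42197005}{418707016} \approx 0.10078$)
$Q = - \frac{193819151403}{418707016}$ ($Q = \frac{42197005}{418707016} - 463 = - \frac{193819151403}{418707016} \approx -462.9$)
$\frac{1}{\left(\left(-1\right) \left(-69\right) \left(-80\right) - 197\right) + Q} = \frac{1}{\left(\left(-1\right) \left(-69\right) \left(-80\right) - 197\right) - \frac{193819151403}{418707016}} = \frac{1}{\left(69 \left(-80\right) - 197\right) - \frac{193819151403}{418707016}} = \frac{1}{\left(-5520 - 197\right) - \frac{193819151403}{418707016}} = \frac{1}{-5717 - \frac{193819151403}{418707016}} = \frac{1}{- \frac{2587567161875}{418707016}} = - \frac{418707016}{2587567161875}$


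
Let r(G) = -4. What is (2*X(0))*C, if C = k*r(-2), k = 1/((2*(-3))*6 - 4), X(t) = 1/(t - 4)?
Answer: -1/20 ≈ -0.050000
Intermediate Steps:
X(t) = 1/(-4 + t)
k = -1/40 (k = 1/(-6*6 - 4) = 1/(-36 - 4) = 1/(-40) = -1/40 ≈ -0.025000)
C = ⅒ (C = -1/40*(-4) = ⅒ ≈ 0.10000)
(2*X(0))*C = (2/(-4 + 0))*(⅒) = (2/(-4))*(⅒) = (2*(-¼))*(⅒) = -½*⅒ = -1/20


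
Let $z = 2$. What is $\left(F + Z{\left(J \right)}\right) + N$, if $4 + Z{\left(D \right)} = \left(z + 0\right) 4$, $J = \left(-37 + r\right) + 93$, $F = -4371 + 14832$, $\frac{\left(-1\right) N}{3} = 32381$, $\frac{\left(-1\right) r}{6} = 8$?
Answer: $-86678$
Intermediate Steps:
$r = -48$ ($r = \left(-6\right) 8 = -48$)
$N = -97143$ ($N = \left(-3\right) 32381 = -97143$)
$F = 10461$
$J = 8$ ($J = \left(-37 - 48\right) + 93 = -85 + 93 = 8$)
$Z{\left(D \right)} = 4$ ($Z{\left(D \right)} = -4 + \left(2 + 0\right) 4 = -4 + 2 \cdot 4 = -4 + 8 = 4$)
$\left(F + Z{\left(J \right)}\right) + N = \left(10461 + 4\right) - 97143 = 10465 - 97143 = -86678$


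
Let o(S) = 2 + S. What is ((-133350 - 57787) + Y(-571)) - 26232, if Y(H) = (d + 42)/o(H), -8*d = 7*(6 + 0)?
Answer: -494731991/2276 ≈ -2.1737e+5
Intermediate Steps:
d = -21/4 (d = -7*(6 + 0)/8 = -7*6/8 = -1/8*42 = -21/4 ≈ -5.2500)
Y(H) = 147/(4*(2 + H)) (Y(H) = (-21/4 + 42)/(2 + H) = 147/(4*(2 + H)))
((-133350 - 57787) + Y(-571)) - 26232 = ((-133350 - 57787) + 147/(4*(2 - 571))) - 26232 = (-191137 + (147/4)/(-569)) - 26232 = (-191137 + (147/4)*(-1/569)) - 26232 = (-191137 - 147/2276) - 26232 = -435027959/2276 - 26232 = -494731991/2276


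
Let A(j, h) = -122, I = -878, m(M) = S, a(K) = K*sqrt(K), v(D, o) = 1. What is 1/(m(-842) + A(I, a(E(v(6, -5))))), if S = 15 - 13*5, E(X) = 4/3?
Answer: -1/172 ≈ -0.0058140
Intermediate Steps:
E(X) = 4/3 (E(X) = 4*(1/3) = 4/3)
S = -50 (S = 15 - 65 = -50)
a(K) = K**(3/2)
m(M) = -50
1/(m(-842) + A(I, a(E(v(6, -5))))) = 1/(-50 - 122) = 1/(-172) = -1/172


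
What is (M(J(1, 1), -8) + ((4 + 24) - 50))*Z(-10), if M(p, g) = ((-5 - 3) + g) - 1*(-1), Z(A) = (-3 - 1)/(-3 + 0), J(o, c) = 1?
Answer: -148/3 ≈ -49.333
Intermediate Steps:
Z(A) = 4/3 (Z(A) = -4/(-3) = -4*(-1/3) = 4/3)
M(p, g) = -7 + g (M(p, g) = (-8 + g) + 1 = -7 + g)
(M(J(1, 1), -8) + ((4 + 24) - 50))*Z(-10) = ((-7 - 8) + ((4 + 24) - 50))*(4/3) = (-15 + (28 - 50))*(4/3) = (-15 - 22)*(4/3) = -37*4/3 = -148/3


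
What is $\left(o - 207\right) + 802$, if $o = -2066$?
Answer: $-1471$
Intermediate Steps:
$\left(o - 207\right) + 802 = \left(-2066 - 207\right) + 802 = -2273 + 802 = -1471$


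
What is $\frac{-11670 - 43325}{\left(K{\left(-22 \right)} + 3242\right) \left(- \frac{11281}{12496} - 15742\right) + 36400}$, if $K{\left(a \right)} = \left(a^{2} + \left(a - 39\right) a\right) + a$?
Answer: $\frac{343608760}{496105491499} \approx 0.00069261$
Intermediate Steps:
$K{\left(a \right)} = a + a^{2} + a \left(-39 + a\right)$ ($K{\left(a \right)} = \left(a^{2} + \left(a - 39\right) a\right) + a = \left(a^{2} + \left(-39 + a\right) a\right) + a = \left(a^{2} + a \left(-39 + a\right)\right) + a = a + a^{2} + a \left(-39 + a\right)$)
$\frac{-11670 - 43325}{\left(K{\left(-22 \right)} + 3242\right) \left(- \frac{11281}{12496} - 15742\right) + 36400} = \frac{-11670 - 43325}{\left(2 \left(-22\right) \left(-19 - 22\right) + 3242\right) \left(- \frac{11281}{12496} - 15742\right) + 36400} = - \frac{54995}{\left(2 \left(-22\right) \left(-41\right) + 3242\right) \left(\left(-11281\right) \frac{1}{12496} - 15742\right) + 36400} = - \frac{54995}{\left(1804 + 3242\right) \left(- \frac{11281}{12496} - 15742\right) + 36400} = - \frac{54995}{5046 \left(- \frac{196723313}{12496}\right) + 36400} = - \frac{54995}{- \frac{496332918699}{6248} + 36400} = - \frac{54995}{- \frac{496105491499}{6248}} = \left(-54995\right) \left(- \frac{6248}{496105491499}\right) = \frac{343608760}{496105491499}$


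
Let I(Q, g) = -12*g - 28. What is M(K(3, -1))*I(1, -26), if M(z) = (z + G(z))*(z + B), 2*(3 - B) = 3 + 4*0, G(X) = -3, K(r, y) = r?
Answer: 0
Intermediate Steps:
I(Q, g) = -28 - 12*g
B = 3/2 (B = 3 - (3 + 4*0)/2 = 3 - (3 + 0)/2 = 3 - 1/2*3 = 3 - 3/2 = 3/2 ≈ 1.5000)
M(z) = (-3 + z)*(3/2 + z) (M(z) = (z - 3)*(z + 3/2) = (-3 + z)*(3/2 + z))
M(K(3, -1))*I(1, -26) = (-9/2 + 3**2 - 3/2*3)*(-28 - 12*(-26)) = (-9/2 + 9 - 9/2)*(-28 + 312) = 0*284 = 0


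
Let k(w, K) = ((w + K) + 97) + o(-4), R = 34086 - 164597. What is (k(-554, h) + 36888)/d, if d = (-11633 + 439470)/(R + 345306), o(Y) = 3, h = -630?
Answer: 7690520180/427837 ≈ 17975.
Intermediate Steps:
R = -130511
k(w, K) = 100 + K + w (k(w, K) = ((w + K) + 97) + 3 = ((K + w) + 97) + 3 = (97 + K + w) + 3 = 100 + K + w)
d = 427837/214795 (d = (-11633 + 439470)/(-130511 + 345306) = 427837/214795 ≈ 1.9918)
(k(-554, h) + 36888)/d = ((100 - 630 - 554) + 36888)/(427837/214795) = (-1084 + 36888)*(214795/427837) = 35804*(214795/427837) = 7690520180/427837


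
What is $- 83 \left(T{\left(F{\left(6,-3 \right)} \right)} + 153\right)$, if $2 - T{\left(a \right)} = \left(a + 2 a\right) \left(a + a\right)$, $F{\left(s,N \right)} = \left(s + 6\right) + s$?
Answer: $148487$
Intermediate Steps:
$F{\left(s,N \right)} = 6 + 2 s$ ($F{\left(s,N \right)} = \left(6 + s\right) + s = 6 + 2 s$)
$T{\left(a \right)} = 2 - 6 a^{2}$ ($T{\left(a \right)} = 2 - \left(a + 2 a\right) \left(a + a\right) = 2 - 3 a 2 a = 2 - 6 a^{2}$)
$- 83 \left(T{\left(F{\left(6,-3 \right)} \right)} + 153\right) = - 83 \left(\left(2 - 6 \left(6 + 2 \cdot 6\right)^{2}\right) + 153\right) = - 83 \left(\left(2 - 6 \left(6 + 12\right)^{2}\right) + 153\right) = - 83 \left(\left(2 - 6 \cdot 18^{2}\right) + 153\right) = - 83 \left(\left(2 - 1944\right) + 153\right) = - 83 \left(-1942 + 153\right) = \left(-83\right) \left(-1789\right) = 148487$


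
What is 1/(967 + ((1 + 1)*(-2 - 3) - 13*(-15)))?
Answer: 1/1152 ≈ 0.00086806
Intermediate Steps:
1/(967 + ((1 + 1)*(-2 - 3) - 13*(-15))) = 1/(967 + (2*(-5) + 195)) = 1/(967 + (-10 + 195)) = 1/(967 + 185) = 1/1152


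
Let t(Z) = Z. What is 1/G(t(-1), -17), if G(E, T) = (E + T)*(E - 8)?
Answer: 1/162 ≈ 0.0061728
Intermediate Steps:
G(E, T) = (-8 + E)*(E + T) (G(E, T) = (E + T)*(-8 + E) = (-8 + E)*(E + T))
1/G(t(-1), -17) = 1/((-1)² - 8*(-1) - 8*(-17) - 1*(-17)) = 1/(1 + 8 + 136 + 17) = 1/162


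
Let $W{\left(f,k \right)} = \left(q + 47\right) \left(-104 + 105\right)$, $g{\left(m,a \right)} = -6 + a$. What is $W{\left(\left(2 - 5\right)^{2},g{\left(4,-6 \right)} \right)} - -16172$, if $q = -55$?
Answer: $16164$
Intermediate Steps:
$W{\left(f,k \right)} = -8$ ($W{\left(f,k \right)} = \left(-55 + 47\right) \left(-104 + 105\right) = \left(-8\right) 1 = -8$)
$W{\left(\left(2 - 5\right)^{2},g{\left(4,-6 \right)} \right)} - -16172 = -8 - -16172 = -8 + 16172 = 16164$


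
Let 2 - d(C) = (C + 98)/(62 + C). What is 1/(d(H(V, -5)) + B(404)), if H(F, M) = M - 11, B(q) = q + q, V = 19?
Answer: 23/18589 ≈ 0.0012373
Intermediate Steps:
B(q) = 2*q
H(F, M) = -11 + M
d(C) = 2 - (98 + C)/(62 + C) (d(C) = 2 - (C + 98)/(62 + C) = 2 - (98 + C)/(62 + C))
1/(d(H(V, -5)) + B(404)) = 1/((26 + (-11 - 5))/(62 + (-11 - 5)) + 2*404) = 1/((26 - 16)/(62 - 16) + 808) = 1/(10/46 + 808) = 1/((1/46)*10 + 808) = 1/(5/23 + 808) = 1/(18589/23) = 23/18589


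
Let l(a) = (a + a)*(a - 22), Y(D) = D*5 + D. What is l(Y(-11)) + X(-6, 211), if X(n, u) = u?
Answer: 11827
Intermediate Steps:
Y(D) = 6*D (Y(D) = 5*D + D = 6*D)
l(a) = 2*a*(-22 + a) (l(a) = (2*a)*(-22 + a) = 2*a*(-22 + a))
l(Y(-11)) + X(-6, 211) = 2*(6*(-11))*(-22 + 6*(-11)) + 211 = 2*(-66)*(-22 - 66) + 211 = 2*(-66)*(-88) + 211 = 11616 + 211 = 11827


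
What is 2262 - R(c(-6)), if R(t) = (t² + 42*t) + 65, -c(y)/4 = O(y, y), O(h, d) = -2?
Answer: 1797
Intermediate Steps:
c(y) = 8 (c(y) = -4*(-2) = 8)
R(t) = 65 + t² + 42*t
2262 - R(c(-6)) = 2262 - (65 + 8² + 42*8) = 2262 - (65 + 64 + 336) = 2262 - 1*465 = 2262 - 465 = 1797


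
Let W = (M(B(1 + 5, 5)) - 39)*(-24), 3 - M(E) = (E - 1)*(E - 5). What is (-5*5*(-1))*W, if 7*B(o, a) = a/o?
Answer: 3554450/147 ≈ 24180.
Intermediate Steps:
B(o, a) = a/(7*o) (B(o, a) = (a/o)/7 = a/(7*o))
M(E) = 3 - (-1 + E)*(-5 + E) (M(E) = 3 - (E - 1)*(E - 5) = 3 - (-1 + E)*(-5 + E))
W = 142178/147 (W = ((-2 - ((⅐)*5/(1 + 5))² + 6*((⅐)*5/(1 + 5))) - 39)*(-24) = ((-2 - ((⅐)*5/6)² + 6*((⅐)*5/6)) - 39)*(-24) = ((-2 - ((⅐)*5*(⅙))² + 6*((⅐)*5*(⅙))) - 39)*(-24) = ((-2 - (5/42)² + 6*(5/42)) - 39)*(-24) = ((-2 - 1*25/1764 + 5/7) - 39)*(-24) = ((-2 - 25/1764 + 5/7) - 39)*(-24) = (-2293/1764 - 39)*(-24) = -71089/1764*(-24) = 142178/147 ≈ 967.20)
(-5*5*(-1))*W = (-5*5*(-1))*(142178/147) = -25*(-1)*(142178/147) = 25*(142178/147) = 3554450/147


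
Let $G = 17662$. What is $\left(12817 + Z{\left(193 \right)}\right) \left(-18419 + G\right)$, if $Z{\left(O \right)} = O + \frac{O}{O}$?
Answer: $-9849327$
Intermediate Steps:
$Z{\left(O \right)} = 1 + O$ ($Z{\left(O \right)} = O + 1 = 1 + O$)
$\left(12817 + Z{\left(193 \right)}\right) \left(-18419 + G\right) = \left(12817 + \left(1 + 193\right)\right) \left(-18419 + 17662\right) = \left(12817 + 194\right) \left(-757\right) = 13011 \left(-757\right) = -9849327$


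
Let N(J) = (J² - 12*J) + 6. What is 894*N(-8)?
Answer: 148404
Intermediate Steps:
N(J) = 6 + J² - 12*J
894*N(-8) = 894*(6 + (-8)² - 12*(-8)) = 894*(6 + 64 + 96) = 894*166 = 148404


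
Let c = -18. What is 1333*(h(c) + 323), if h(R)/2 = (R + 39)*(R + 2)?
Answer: -465217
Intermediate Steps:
h(R) = 2*(2 + R)*(39 + R) (h(R) = 2*((R + 39)*(R + 2)) = 2*((39 + R)*(2 + R)) = 2*((2 + R)*(39 + R)) = 2*(2 + R)*(39 + R))
1333*(h(c) + 323) = 1333*((156 + 2*(-18)² + 82*(-18)) + 323) = 1333*((156 + 2*324 - 1476) + 323) = 1333*((156 + 648 - 1476) + 323) = 1333*(-672 + 323) = 1333*(-349) = -465217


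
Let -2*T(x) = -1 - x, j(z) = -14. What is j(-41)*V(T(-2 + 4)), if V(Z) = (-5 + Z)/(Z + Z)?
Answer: 49/3 ≈ 16.333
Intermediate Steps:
T(x) = 1/2 + x/2 (T(x) = -(-1 - x)/2 = 1/2 + x/2)
V(Z) = (-5 + Z)/(2*Z) (V(Z) = (-5 + Z)/((2*Z)) = (-5 + Z)*(1/(2*Z)) = (-5 + Z)/(2*Z))
j(-41)*V(T(-2 + 4)) = -7*(-5 + (1/2 + (-2 + 4)/2))/(1/2 + (-2 + 4)/2) = -7*(-5 + (1/2 + (1/2)*2))/(1/2 + (1/2)*2) = -7*(-5 + (1/2 + 1))/(1/2 + 1) = -7*(-5 + 3/2)/3/2 = -7*2*(-7)/(3*2) = -14*(-7/6) = 49/3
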